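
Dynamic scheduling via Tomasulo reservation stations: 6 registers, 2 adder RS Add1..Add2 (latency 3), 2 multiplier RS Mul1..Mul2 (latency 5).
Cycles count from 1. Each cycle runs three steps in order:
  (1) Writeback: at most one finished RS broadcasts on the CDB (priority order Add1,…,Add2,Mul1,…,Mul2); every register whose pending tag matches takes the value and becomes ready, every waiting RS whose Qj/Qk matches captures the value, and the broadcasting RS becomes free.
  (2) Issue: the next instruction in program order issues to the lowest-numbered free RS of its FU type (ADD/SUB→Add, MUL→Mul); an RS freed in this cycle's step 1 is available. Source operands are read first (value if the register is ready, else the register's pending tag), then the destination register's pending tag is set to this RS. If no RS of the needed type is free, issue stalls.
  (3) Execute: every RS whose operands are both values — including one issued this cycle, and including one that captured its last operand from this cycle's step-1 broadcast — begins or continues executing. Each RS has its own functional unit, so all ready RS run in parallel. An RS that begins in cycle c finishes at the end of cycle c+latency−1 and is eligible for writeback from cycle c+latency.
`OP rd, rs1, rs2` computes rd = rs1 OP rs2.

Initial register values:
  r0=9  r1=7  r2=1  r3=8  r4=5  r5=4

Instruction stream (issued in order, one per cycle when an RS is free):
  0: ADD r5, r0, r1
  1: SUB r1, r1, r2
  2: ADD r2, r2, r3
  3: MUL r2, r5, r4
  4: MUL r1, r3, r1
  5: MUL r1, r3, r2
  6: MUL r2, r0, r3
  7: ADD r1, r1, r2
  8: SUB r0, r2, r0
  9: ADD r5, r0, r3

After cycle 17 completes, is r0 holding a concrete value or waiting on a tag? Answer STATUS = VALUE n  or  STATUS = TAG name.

  c1: issue ADD r5<-Add1  regs: r0:9,r1:7,r2:1,r3:8,r4:5,r5:Add1
  c2: issue SUB r1<-Add2  regs: r0:9,r1:Add2,r2:1,r3:8,r4:5,r5:Add1
  c3: stall  regs: r0:9,r1:Add2,r2:1,r3:8,r4:5,r5:Add1
  c4: CDB Add1=16; issue ADD r2<-Add1  regs: r0:9,r1:Add2,r2:Add1,r3:8,r4:5,r5:16
  c5: CDB Add2=6; issue MUL r2<-Mul1  regs: r0:9,r1:6,r2:Mul1,r3:8,r4:5,r5:16
  c6: issue MUL r1<-Mul2  regs: r0:9,r1:Mul2,r2:Mul1,r3:8,r4:5,r5:16
  c7: CDB Add1=9; stall  regs: r0:9,r1:Mul2,r2:Mul1,r3:8,r4:5,r5:16
  c8: stall  regs: r0:9,r1:Mul2,r2:Mul1,r3:8,r4:5,r5:16
  c9: stall  regs: r0:9,r1:Mul2,r2:Mul1,r3:8,r4:5,r5:16
  c10: CDB Mul1=80; issue MUL r1<-Mul1  regs: r0:9,r1:Mul1,r2:80,r3:8,r4:5,r5:16
  c11: CDB Mul2=48; issue MUL r2<-Mul2  regs: r0:9,r1:Mul1,r2:Mul2,r3:8,r4:5,r5:16
  c12: issue ADD r1<-Add1  regs: r0:9,r1:Add1,r2:Mul2,r3:8,r4:5,r5:16
  c13: issue SUB r0<-Add2  regs: r0:Add2,r1:Add1,r2:Mul2,r3:8,r4:5,r5:16
  c14: stall  regs: r0:Add2,r1:Add1,r2:Mul2,r3:8,r4:5,r5:16
  c15: CDB Mul1=640; stall  regs: r0:Add2,r1:Add1,r2:Mul2,r3:8,r4:5,r5:16
  c16: CDB Mul2=72; stall  regs: r0:Add2,r1:Add1,r2:72,r3:8,r4:5,r5:16
  c17: stall  regs: r0:Add2,r1:Add1,r2:72,r3:8,r4:5,r5:16

STATUS = TAG Add2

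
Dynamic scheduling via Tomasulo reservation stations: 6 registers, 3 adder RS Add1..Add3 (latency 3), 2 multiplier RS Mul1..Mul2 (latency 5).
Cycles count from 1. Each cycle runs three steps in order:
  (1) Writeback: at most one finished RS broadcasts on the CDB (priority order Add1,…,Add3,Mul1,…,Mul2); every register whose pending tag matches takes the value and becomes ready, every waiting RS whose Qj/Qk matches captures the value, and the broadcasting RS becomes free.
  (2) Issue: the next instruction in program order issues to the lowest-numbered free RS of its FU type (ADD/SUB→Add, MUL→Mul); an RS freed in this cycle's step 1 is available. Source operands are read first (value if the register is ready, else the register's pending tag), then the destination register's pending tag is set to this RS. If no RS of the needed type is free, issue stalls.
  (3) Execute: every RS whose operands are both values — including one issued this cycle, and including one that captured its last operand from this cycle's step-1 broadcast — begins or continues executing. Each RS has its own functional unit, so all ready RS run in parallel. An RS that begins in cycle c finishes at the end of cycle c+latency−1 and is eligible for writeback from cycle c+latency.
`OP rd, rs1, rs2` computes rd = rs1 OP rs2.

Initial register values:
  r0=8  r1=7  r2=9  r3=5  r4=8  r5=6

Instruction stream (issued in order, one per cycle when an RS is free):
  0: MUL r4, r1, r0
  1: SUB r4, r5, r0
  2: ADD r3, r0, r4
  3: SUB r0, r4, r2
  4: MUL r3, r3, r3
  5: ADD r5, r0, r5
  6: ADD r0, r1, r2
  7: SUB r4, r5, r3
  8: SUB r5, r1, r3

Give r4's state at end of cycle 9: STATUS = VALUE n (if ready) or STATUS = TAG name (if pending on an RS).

STATUS = TAG Add3

c1: issue MUL r4<-Mul1 | r0:8,r1:7,r2:9,r3:5,r4:Mul1,r5:6
c2: issue SUB r4<-Add1 | r0:8,r1:7,r2:9,r3:5,r4:Add1,r5:6
c3: issue ADD r3<-Add2 | r0:8,r1:7,r2:9,r3:Add2,r4:Add1,r5:6
c4: issue SUB r0<-Add3 | r0:Add3,r1:7,r2:9,r3:Add2,r4:Add1,r5:6
c5: CDB Add1=-2; issue MUL r3<-Mul2 | r0:Add3,r1:7,r2:9,r3:Mul2,r4:-2,r5:6
c6: CDB Mul1=56; issue ADD r5<-Add1 | r0:Add3,r1:7,r2:9,r3:Mul2,r4:-2,r5:Add1
c7: stall | r0:Add3,r1:7,r2:9,r3:Mul2,r4:-2,r5:Add1
c8: CDB Add2=6; issue ADD r0<-Add2 | r0:Add2,r1:7,r2:9,r3:Mul2,r4:-2,r5:Add1
c9: CDB Add3=-11; issue SUB r4<-Add3 | r0:Add2,r1:7,r2:9,r3:Mul2,r4:Add3,r5:Add1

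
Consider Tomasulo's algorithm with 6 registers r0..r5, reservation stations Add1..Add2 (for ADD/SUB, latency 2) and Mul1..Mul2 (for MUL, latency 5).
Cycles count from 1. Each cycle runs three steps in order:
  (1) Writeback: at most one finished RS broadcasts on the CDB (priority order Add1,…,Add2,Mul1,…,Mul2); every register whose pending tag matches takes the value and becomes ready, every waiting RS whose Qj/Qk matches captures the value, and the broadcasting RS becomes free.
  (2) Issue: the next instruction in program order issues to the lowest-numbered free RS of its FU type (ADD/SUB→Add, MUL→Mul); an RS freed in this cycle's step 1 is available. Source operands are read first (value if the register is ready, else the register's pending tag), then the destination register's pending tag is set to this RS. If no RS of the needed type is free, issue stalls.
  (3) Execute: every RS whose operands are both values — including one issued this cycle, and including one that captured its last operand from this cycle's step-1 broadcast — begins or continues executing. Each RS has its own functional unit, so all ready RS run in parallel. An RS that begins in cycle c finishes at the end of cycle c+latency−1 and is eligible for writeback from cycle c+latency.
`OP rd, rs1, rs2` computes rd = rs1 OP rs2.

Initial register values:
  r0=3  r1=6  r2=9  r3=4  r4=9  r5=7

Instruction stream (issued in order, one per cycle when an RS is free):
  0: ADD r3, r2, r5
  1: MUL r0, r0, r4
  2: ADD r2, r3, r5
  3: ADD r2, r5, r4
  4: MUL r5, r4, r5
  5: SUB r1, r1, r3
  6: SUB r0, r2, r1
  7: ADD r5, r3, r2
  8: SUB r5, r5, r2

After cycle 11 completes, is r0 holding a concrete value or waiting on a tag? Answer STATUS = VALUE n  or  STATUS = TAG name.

STATUS = VALUE 26

cycle 1: issue ADD r3<-Add1 // r0:3,r1:6,r2:9,r3:Add1,r4:9,r5:7
cycle 2: issue MUL r0<-Mul1 // r0:Mul1,r1:6,r2:9,r3:Add1,r4:9,r5:7
cycle 3: CDB Add1=16; issue ADD r2<-Add1 // r0:Mul1,r1:6,r2:Add1,r3:16,r4:9,r5:7
cycle 4: issue ADD r2<-Add2 // r0:Mul1,r1:6,r2:Add2,r3:16,r4:9,r5:7
cycle 5: CDB Add1=23; issue MUL r5<-Mul2 // r0:Mul1,r1:6,r2:Add2,r3:16,r4:9,r5:Mul2
cycle 6: CDB Add2=16; issue SUB r1<-Add1 // r0:Mul1,r1:Add1,r2:16,r3:16,r4:9,r5:Mul2
cycle 7: CDB Mul1=27; issue SUB r0<-Add2 // r0:Add2,r1:Add1,r2:16,r3:16,r4:9,r5:Mul2
cycle 8: CDB Add1=-10; issue ADD r5<-Add1 // r0:Add2,r1:-10,r2:16,r3:16,r4:9,r5:Add1
cycle 9: stall // r0:Add2,r1:-10,r2:16,r3:16,r4:9,r5:Add1
cycle 10: CDB Add1=32; issue SUB r5<-Add1 // r0:Add2,r1:-10,r2:16,r3:16,r4:9,r5:Add1
cycle 11: CDB Add2=26 // r0:26,r1:-10,r2:16,r3:16,r4:9,r5:Add1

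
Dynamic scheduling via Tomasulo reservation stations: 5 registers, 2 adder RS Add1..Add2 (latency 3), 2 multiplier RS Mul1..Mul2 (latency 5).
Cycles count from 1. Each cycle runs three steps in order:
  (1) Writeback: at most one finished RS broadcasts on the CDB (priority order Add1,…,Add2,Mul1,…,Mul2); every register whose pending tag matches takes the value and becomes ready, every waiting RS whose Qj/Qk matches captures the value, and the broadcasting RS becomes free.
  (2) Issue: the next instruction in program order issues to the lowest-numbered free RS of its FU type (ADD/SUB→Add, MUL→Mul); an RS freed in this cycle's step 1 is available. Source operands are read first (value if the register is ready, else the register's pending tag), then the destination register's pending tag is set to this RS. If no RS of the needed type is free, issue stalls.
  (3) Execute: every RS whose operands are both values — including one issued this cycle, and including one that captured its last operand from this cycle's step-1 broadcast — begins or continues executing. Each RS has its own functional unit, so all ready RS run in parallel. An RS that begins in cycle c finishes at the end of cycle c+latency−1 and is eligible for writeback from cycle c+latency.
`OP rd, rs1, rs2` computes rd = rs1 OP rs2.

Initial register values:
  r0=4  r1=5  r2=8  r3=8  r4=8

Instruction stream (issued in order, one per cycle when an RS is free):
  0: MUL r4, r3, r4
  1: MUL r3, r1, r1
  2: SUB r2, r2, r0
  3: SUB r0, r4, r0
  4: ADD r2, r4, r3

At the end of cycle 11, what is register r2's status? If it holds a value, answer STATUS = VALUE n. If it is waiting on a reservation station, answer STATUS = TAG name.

STATUS = VALUE 89

cycle 1: issue MUL r4<-Mul1 // r0:4,r1:5,r2:8,r3:8,r4:Mul1
cycle 2: issue MUL r3<-Mul2 // r0:4,r1:5,r2:8,r3:Mul2,r4:Mul1
cycle 3: issue SUB r2<-Add1 // r0:4,r1:5,r2:Add1,r3:Mul2,r4:Mul1
cycle 4: issue SUB r0<-Add2 // r0:Add2,r1:5,r2:Add1,r3:Mul2,r4:Mul1
cycle 5: stall // r0:Add2,r1:5,r2:Add1,r3:Mul2,r4:Mul1
cycle 6: CDB Add1=4; issue ADD r2<-Add1 // r0:Add2,r1:5,r2:Add1,r3:Mul2,r4:Mul1
cycle 7: CDB Mul1=64 // r0:Add2,r1:5,r2:Add1,r3:Mul2,r4:64
cycle 8: CDB Mul2=25 // r0:Add2,r1:5,r2:Add1,r3:25,r4:64
cycle 9: - // r0:Add2,r1:5,r2:Add1,r3:25,r4:64
cycle 10: CDB Add2=60 // r0:60,r1:5,r2:Add1,r3:25,r4:64
cycle 11: CDB Add1=89 // r0:60,r1:5,r2:89,r3:25,r4:64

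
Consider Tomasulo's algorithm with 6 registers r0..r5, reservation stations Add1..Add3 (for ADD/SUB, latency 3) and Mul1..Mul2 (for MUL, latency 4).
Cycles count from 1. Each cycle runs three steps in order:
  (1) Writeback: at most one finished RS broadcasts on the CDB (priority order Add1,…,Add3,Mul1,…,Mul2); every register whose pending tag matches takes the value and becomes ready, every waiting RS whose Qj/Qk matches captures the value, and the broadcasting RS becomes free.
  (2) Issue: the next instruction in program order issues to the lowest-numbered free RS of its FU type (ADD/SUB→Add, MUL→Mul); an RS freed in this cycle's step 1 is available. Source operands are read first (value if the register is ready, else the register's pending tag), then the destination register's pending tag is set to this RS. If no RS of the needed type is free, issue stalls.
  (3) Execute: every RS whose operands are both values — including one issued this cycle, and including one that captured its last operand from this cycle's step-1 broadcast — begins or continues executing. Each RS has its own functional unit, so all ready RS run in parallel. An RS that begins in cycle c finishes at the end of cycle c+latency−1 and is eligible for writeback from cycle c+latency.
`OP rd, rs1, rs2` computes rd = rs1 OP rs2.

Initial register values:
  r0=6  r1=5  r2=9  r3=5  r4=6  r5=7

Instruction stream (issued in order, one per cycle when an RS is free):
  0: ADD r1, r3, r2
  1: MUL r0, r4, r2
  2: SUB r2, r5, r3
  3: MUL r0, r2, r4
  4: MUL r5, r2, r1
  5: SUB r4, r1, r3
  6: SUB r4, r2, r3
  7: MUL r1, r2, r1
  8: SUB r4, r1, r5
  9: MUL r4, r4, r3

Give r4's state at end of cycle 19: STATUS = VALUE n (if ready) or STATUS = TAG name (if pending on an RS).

c1: issue ADD r1<-Add1 | r0:6,r1:Add1,r2:9,r3:5,r4:6,r5:7
c2: issue MUL r0<-Mul1 | r0:Mul1,r1:Add1,r2:9,r3:5,r4:6,r5:7
c3: issue SUB r2<-Add2 | r0:Mul1,r1:Add1,r2:Add2,r3:5,r4:6,r5:7
c4: CDB Add1=14; issue MUL r0<-Mul2 | r0:Mul2,r1:14,r2:Add2,r3:5,r4:6,r5:7
c5: stall | r0:Mul2,r1:14,r2:Add2,r3:5,r4:6,r5:7
c6: CDB Add2=2; stall | r0:Mul2,r1:14,r2:2,r3:5,r4:6,r5:7
c7: CDB Mul1=54; issue MUL r5<-Mul1 | r0:Mul2,r1:14,r2:2,r3:5,r4:6,r5:Mul1
c8: issue SUB r4<-Add1 | r0:Mul2,r1:14,r2:2,r3:5,r4:Add1,r5:Mul1
c9: issue SUB r4<-Add2 | r0:Mul2,r1:14,r2:2,r3:5,r4:Add2,r5:Mul1
c10: CDB Mul2=12; issue MUL r1<-Mul2 | r0:12,r1:Mul2,r2:2,r3:5,r4:Add2,r5:Mul1
c11: CDB Add1=9; issue SUB r4<-Add1 | r0:12,r1:Mul2,r2:2,r3:5,r4:Add1,r5:Mul1
c12: CDB Add2=-3; stall | r0:12,r1:Mul2,r2:2,r3:5,r4:Add1,r5:Mul1
c13: CDB Mul1=28; issue MUL r4<-Mul1 | r0:12,r1:Mul2,r2:2,r3:5,r4:Mul1,r5:28
c14: CDB Mul2=28 | r0:12,r1:28,r2:2,r3:5,r4:Mul1,r5:28
c15: - | r0:12,r1:28,r2:2,r3:5,r4:Mul1,r5:28
c16: - | r0:12,r1:28,r2:2,r3:5,r4:Mul1,r5:28
c17: CDB Add1=0 | r0:12,r1:28,r2:2,r3:5,r4:Mul1,r5:28
c18: - | r0:12,r1:28,r2:2,r3:5,r4:Mul1,r5:28
c19: - | r0:12,r1:28,r2:2,r3:5,r4:Mul1,r5:28

STATUS = TAG Mul1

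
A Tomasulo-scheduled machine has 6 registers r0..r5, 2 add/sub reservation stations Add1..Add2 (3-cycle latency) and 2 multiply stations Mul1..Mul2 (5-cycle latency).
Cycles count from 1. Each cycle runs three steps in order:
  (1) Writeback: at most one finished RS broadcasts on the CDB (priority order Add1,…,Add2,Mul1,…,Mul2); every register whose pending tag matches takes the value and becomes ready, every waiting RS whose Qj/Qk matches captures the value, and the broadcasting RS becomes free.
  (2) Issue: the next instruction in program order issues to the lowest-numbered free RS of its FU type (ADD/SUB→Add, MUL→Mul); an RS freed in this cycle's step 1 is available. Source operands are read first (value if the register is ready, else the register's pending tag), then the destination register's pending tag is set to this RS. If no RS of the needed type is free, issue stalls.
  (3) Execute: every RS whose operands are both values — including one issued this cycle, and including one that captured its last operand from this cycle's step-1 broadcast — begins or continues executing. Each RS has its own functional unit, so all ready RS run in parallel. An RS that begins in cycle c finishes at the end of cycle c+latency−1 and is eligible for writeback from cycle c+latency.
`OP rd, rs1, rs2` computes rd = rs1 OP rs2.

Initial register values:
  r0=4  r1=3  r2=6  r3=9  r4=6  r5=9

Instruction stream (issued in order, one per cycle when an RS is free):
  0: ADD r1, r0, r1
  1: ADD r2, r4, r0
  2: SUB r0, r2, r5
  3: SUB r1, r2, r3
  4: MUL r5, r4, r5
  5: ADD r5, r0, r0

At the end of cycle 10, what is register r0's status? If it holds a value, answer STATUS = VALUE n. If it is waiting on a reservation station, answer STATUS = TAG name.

STATUS = VALUE 1

cycle 1: issue ADD r1<-Add1 // r0:4,r1:Add1,r2:6,r3:9,r4:6,r5:9
cycle 2: issue ADD r2<-Add2 // r0:4,r1:Add1,r2:Add2,r3:9,r4:6,r5:9
cycle 3: stall // r0:4,r1:Add1,r2:Add2,r3:9,r4:6,r5:9
cycle 4: CDB Add1=7; issue SUB r0<-Add1 // r0:Add1,r1:7,r2:Add2,r3:9,r4:6,r5:9
cycle 5: CDB Add2=10; issue SUB r1<-Add2 // r0:Add1,r1:Add2,r2:10,r3:9,r4:6,r5:9
cycle 6: issue MUL r5<-Mul1 // r0:Add1,r1:Add2,r2:10,r3:9,r4:6,r5:Mul1
cycle 7: stall // r0:Add1,r1:Add2,r2:10,r3:9,r4:6,r5:Mul1
cycle 8: CDB Add1=1; issue ADD r5<-Add1 // r0:1,r1:Add2,r2:10,r3:9,r4:6,r5:Add1
cycle 9: CDB Add2=1 // r0:1,r1:1,r2:10,r3:9,r4:6,r5:Add1
cycle 10: - // r0:1,r1:1,r2:10,r3:9,r4:6,r5:Add1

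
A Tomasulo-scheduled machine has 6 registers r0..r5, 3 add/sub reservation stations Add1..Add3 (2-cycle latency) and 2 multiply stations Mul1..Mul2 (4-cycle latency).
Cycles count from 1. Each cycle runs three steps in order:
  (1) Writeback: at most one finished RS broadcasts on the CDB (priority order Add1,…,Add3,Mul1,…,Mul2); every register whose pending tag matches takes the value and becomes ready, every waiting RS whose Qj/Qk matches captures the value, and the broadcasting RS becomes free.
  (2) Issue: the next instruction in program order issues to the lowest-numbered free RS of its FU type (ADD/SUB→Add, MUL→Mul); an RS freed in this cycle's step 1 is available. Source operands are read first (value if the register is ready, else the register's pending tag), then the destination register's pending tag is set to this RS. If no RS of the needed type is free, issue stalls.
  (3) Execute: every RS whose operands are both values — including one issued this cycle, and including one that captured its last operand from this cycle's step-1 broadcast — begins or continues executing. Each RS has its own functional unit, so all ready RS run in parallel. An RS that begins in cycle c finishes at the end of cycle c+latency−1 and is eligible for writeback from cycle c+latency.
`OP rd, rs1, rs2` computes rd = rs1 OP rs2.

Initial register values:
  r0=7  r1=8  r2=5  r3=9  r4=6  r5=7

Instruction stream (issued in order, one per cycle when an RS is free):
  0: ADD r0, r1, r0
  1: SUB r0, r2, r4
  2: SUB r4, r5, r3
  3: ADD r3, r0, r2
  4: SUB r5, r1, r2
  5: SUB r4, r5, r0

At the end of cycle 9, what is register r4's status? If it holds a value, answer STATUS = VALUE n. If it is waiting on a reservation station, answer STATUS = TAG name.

STATUS = VALUE 4

cycle 1: issue ADD r0<-Add1 // r0:Add1,r1:8,r2:5,r3:9,r4:6,r5:7
cycle 2: issue SUB r0<-Add2 // r0:Add2,r1:8,r2:5,r3:9,r4:6,r5:7
cycle 3: CDB Add1=15; issue SUB r4<-Add1 // r0:Add2,r1:8,r2:5,r3:9,r4:Add1,r5:7
cycle 4: CDB Add2=-1; issue ADD r3<-Add2 // r0:-1,r1:8,r2:5,r3:Add2,r4:Add1,r5:7
cycle 5: CDB Add1=-2; issue SUB r5<-Add1 // r0:-1,r1:8,r2:5,r3:Add2,r4:-2,r5:Add1
cycle 6: CDB Add2=4; issue SUB r4<-Add2 // r0:-1,r1:8,r2:5,r3:4,r4:Add2,r5:Add1
cycle 7: CDB Add1=3 // r0:-1,r1:8,r2:5,r3:4,r4:Add2,r5:3
cycle 8: - // r0:-1,r1:8,r2:5,r3:4,r4:Add2,r5:3
cycle 9: CDB Add2=4 // r0:-1,r1:8,r2:5,r3:4,r4:4,r5:3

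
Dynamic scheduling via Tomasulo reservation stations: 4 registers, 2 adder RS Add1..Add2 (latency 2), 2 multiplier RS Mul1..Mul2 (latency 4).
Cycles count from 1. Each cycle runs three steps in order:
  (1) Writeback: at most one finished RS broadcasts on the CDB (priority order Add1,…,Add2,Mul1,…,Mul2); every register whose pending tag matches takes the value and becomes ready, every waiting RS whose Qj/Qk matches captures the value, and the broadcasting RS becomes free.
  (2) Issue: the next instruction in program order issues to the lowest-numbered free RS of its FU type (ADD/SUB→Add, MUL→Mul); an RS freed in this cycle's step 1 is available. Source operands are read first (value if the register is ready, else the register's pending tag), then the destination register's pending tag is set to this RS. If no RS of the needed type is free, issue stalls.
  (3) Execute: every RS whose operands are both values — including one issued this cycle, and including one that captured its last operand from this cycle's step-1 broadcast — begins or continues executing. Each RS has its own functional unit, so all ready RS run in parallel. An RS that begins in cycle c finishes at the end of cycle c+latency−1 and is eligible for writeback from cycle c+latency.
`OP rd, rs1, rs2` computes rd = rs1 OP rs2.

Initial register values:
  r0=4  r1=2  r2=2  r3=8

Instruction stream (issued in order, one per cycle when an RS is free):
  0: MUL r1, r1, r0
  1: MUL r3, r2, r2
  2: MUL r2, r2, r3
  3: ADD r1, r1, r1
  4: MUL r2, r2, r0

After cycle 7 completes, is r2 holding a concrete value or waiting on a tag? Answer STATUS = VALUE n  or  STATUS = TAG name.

STATUS = TAG Mul2

c1: issue MUL r1<-Mul1 | r0:4,r1:Mul1,r2:2,r3:8
c2: issue MUL r3<-Mul2 | r0:4,r1:Mul1,r2:2,r3:Mul2
c3: stall | r0:4,r1:Mul1,r2:2,r3:Mul2
c4: stall | r0:4,r1:Mul1,r2:2,r3:Mul2
c5: CDB Mul1=8; issue MUL r2<-Mul1 | r0:4,r1:8,r2:Mul1,r3:Mul2
c6: CDB Mul2=4; issue ADD r1<-Add1 | r0:4,r1:Add1,r2:Mul1,r3:4
c7: issue MUL r2<-Mul2 | r0:4,r1:Add1,r2:Mul2,r3:4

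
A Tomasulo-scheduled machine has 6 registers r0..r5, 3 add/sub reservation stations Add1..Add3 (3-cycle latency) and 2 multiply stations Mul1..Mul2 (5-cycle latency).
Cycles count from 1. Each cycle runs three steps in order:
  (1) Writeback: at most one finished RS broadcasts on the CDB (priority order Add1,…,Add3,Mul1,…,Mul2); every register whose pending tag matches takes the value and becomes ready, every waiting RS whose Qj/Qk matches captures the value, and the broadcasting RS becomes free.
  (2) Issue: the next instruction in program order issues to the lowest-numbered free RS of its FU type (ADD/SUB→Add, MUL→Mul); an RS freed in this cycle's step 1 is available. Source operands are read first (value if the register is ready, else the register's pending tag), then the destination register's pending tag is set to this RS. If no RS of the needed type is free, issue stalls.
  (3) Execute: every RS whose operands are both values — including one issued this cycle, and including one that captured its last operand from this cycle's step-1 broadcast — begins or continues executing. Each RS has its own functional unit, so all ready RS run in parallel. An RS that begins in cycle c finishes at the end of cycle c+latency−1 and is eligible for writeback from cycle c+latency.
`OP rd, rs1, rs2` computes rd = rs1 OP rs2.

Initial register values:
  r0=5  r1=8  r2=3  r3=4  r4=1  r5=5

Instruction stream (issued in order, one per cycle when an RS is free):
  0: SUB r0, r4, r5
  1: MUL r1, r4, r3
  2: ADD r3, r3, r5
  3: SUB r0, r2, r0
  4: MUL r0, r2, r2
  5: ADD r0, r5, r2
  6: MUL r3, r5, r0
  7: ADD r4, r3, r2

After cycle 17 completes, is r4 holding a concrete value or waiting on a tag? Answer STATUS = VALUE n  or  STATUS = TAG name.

STATUS = VALUE 43

  c1: issue SUB r0<-Add1  regs: r0:Add1,r1:8,r2:3,r3:4,r4:1,r5:5
  c2: issue MUL r1<-Mul1  regs: r0:Add1,r1:Mul1,r2:3,r3:4,r4:1,r5:5
  c3: issue ADD r3<-Add2  regs: r0:Add1,r1:Mul1,r2:3,r3:Add2,r4:1,r5:5
  c4: CDB Add1=-4; issue SUB r0<-Add1  regs: r0:Add1,r1:Mul1,r2:3,r3:Add2,r4:1,r5:5
  c5: issue MUL r0<-Mul2  regs: r0:Mul2,r1:Mul1,r2:3,r3:Add2,r4:1,r5:5
  c6: CDB Add2=9; issue ADD r0<-Add2  regs: r0:Add2,r1:Mul1,r2:3,r3:9,r4:1,r5:5
  c7: CDB Add1=7; stall  regs: r0:Add2,r1:Mul1,r2:3,r3:9,r4:1,r5:5
  c8: CDB Mul1=4; issue MUL r3<-Mul1  regs: r0:Add2,r1:4,r2:3,r3:Mul1,r4:1,r5:5
  c9: CDB Add2=8; issue ADD r4<-Add1  regs: r0:8,r1:4,r2:3,r3:Mul1,r4:Add1,r5:5
  c10: CDB Mul2=9  regs: r0:8,r1:4,r2:3,r3:Mul1,r4:Add1,r5:5
  c11: -  regs: r0:8,r1:4,r2:3,r3:Mul1,r4:Add1,r5:5
  c12: -  regs: r0:8,r1:4,r2:3,r3:Mul1,r4:Add1,r5:5
  c13: -  regs: r0:8,r1:4,r2:3,r3:Mul1,r4:Add1,r5:5
  c14: CDB Mul1=40  regs: r0:8,r1:4,r2:3,r3:40,r4:Add1,r5:5
  c15: -  regs: r0:8,r1:4,r2:3,r3:40,r4:Add1,r5:5
  c16: -  regs: r0:8,r1:4,r2:3,r3:40,r4:Add1,r5:5
  c17: CDB Add1=43  regs: r0:8,r1:4,r2:3,r3:40,r4:43,r5:5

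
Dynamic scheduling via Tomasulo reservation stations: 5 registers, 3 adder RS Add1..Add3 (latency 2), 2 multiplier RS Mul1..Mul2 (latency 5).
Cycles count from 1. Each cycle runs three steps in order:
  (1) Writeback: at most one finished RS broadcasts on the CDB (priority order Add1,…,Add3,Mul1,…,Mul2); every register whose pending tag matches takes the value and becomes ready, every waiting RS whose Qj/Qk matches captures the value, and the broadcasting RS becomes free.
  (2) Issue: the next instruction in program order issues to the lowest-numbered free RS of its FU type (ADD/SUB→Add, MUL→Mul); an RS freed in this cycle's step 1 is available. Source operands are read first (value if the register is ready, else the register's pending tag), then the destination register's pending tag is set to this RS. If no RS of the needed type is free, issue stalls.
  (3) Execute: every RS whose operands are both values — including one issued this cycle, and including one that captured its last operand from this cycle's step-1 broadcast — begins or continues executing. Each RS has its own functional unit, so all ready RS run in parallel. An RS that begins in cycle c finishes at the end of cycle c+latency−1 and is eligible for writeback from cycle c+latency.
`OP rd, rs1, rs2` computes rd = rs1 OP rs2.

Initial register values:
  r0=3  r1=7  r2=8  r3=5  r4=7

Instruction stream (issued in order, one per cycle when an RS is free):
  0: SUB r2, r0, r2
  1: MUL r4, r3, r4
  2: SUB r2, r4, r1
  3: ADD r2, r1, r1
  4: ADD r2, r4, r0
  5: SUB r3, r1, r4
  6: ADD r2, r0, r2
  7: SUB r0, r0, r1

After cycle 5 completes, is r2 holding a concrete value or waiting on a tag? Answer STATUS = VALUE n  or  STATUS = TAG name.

  c1: issue SUB r2<-Add1  regs: r0:3,r1:7,r2:Add1,r3:5,r4:7
  c2: issue MUL r4<-Mul1  regs: r0:3,r1:7,r2:Add1,r3:5,r4:Mul1
  c3: CDB Add1=-5; issue SUB r2<-Add1  regs: r0:3,r1:7,r2:Add1,r3:5,r4:Mul1
  c4: issue ADD r2<-Add2  regs: r0:3,r1:7,r2:Add2,r3:5,r4:Mul1
  c5: issue ADD r2<-Add3  regs: r0:3,r1:7,r2:Add3,r3:5,r4:Mul1

STATUS = TAG Add3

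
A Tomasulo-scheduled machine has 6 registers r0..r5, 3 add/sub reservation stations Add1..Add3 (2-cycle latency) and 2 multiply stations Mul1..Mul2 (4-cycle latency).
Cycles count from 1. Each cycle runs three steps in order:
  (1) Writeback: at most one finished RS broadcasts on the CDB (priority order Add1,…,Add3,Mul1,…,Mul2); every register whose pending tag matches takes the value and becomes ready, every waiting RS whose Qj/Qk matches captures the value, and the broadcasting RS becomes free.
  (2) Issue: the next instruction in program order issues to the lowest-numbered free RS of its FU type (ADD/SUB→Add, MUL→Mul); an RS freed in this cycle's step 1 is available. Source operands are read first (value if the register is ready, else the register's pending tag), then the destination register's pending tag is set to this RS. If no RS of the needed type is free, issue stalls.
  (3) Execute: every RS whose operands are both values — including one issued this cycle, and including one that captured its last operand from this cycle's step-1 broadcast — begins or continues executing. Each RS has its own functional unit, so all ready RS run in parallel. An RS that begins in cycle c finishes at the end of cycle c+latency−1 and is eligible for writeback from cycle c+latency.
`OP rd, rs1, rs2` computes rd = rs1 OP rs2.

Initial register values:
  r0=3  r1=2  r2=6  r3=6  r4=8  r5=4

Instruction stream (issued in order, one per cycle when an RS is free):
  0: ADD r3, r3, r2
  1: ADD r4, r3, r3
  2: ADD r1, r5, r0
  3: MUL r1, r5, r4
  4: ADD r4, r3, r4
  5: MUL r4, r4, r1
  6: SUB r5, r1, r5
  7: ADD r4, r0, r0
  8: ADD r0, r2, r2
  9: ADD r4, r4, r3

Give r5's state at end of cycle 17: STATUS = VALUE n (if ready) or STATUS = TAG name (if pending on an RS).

STATUS = VALUE 92

cycle 1: issue ADD r3<-Add1 // r0:3,r1:2,r2:6,r3:Add1,r4:8,r5:4
cycle 2: issue ADD r4<-Add2 // r0:3,r1:2,r2:6,r3:Add1,r4:Add2,r5:4
cycle 3: CDB Add1=12; issue ADD r1<-Add1 // r0:3,r1:Add1,r2:6,r3:12,r4:Add2,r5:4
cycle 4: issue MUL r1<-Mul1 // r0:3,r1:Mul1,r2:6,r3:12,r4:Add2,r5:4
cycle 5: CDB Add1=7; issue ADD r4<-Add1 // r0:3,r1:Mul1,r2:6,r3:12,r4:Add1,r5:4
cycle 6: CDB Add2=24; issue MUL r4<-Mul2 // r0:3,r1:Mul1,r2:6,r3:12,r4:Mul2,r5:4
cycle 7: issue SUB r5<-Add2 // r0:3,r1:Mul1,r2:6,r3:12,r4:Mul2,r5:Add2
cycle 8: CDB Add1=36; issue ADD r4<-Add1 // r0:3,r1:Mul1,r2:6,r3:12,r4:Add1,r5:Add2
cycle 9: issue ADD r0<-Add3 // r0:Add3,r1:Mul1,r2:6,r3:12,r4:Add1,r5:Add2
cycle 10: CDB Add1=6; issue ADD r4<-Add1 // r0:Add3,r1:Mul1,r2:6,r3:12,r4:Add1,r5:Add2
cycle 11: CDB Add3=12 // r0:12,r1:Mul1,r2:6,r3:12,r4:Add1,r5:Add2
cycle 12: CDB Add1=18 // r0:12,r1:Mul1,r2:6,r3:12,r4:18,r5:Add2
cycle 13: CDB Mul1=96 // r0:12,r1:96,r2:6,r3:12,r4:18,r5:Add2
cycle 14: - // r0:12,r1:96,r2:6,r3:12,r4:18,r5:Add2
cycle 15: CDB Add2=92 // r0:12,r1:96,r2:6,r3:12,r4:18,r5:92
cycle 16: - // r0:12,r1:96,r2:6,r3:12,r4:18,r5:92
cycle 17: CDB Mul2=3456 // r0:12,r1:96,r2:6,r3:12,r4:18,r5:92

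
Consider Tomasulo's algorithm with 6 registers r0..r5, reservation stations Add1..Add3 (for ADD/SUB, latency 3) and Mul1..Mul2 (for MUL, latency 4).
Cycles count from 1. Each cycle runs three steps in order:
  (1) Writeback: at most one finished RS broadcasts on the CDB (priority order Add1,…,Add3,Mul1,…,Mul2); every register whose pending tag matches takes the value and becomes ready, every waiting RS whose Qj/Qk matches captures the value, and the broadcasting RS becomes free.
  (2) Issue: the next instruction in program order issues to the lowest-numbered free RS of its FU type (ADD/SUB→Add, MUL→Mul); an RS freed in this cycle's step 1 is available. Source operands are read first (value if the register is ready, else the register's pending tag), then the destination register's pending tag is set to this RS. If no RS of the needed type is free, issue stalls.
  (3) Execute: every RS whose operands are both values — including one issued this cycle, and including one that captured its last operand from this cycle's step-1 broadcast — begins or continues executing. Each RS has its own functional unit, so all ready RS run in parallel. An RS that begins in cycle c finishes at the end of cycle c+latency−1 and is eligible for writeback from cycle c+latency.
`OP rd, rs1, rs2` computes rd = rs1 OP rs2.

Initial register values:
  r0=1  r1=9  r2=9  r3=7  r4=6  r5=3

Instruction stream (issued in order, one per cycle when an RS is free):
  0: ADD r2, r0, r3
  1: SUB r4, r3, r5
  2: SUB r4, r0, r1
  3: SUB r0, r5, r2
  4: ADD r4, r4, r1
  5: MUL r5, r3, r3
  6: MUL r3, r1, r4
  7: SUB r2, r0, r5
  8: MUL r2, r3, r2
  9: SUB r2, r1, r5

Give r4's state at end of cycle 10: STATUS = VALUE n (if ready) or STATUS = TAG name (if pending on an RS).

cycle 1: issue ADD r2<-Add1 // r0:1,r1:9,r2:Add1,r3:7,r4:6,r5:3
cycle 2: issue SUB r4<-Add2 // r0:1,r1:9,r2:Add1,r3:7,r4:Add2,r5:3
cycle 3: issue SUB r4<-Add3 // r0:1,r1:9,r2:Add1,r3:7,r4:Add3,r5:3
cycle 4: CDB Add1=8; issue SUB r0<-Add1 // r0:Add1,r1:9,r2:8,r3:7,r4:Add3,r5:3
cycle 5: CDB Add2=4; issue ADD r4<-Add2 // r0:Add1,r1:9,r2:8,r3:7,r4:Add2,r5:3
cycle 6: CDB Add3=-8; issue MUL r5<-Mul1 // r0:Add1,r1:9,r2:8,r3:7,r4:Add2,r5:Mul1
cycle 7: CDB Add1=-5; issue MUL r3<-Mul2 // r0:-5,r1:9,r2:8,r3:Mul2,r4:Add2,r5:Mul1
cycle 8: issue SUB r2<-Add1 // r0:-5,r1:9,r2:Add1,r3:Mul2,r4:Add2,r5:Mul1
cycle 9: CDB Add2=1; stall // r0:-5,r1:9,r2:Add1,r3:Mul2,r4:1,r5:Mul1
cycle 10: CDB Mul1=49; issue MUL r2<-Mul1 // r0:-5,r1:9,r2:Mul1,r3:Mul2,r4:1,r5:49

STATUS = VALUE 1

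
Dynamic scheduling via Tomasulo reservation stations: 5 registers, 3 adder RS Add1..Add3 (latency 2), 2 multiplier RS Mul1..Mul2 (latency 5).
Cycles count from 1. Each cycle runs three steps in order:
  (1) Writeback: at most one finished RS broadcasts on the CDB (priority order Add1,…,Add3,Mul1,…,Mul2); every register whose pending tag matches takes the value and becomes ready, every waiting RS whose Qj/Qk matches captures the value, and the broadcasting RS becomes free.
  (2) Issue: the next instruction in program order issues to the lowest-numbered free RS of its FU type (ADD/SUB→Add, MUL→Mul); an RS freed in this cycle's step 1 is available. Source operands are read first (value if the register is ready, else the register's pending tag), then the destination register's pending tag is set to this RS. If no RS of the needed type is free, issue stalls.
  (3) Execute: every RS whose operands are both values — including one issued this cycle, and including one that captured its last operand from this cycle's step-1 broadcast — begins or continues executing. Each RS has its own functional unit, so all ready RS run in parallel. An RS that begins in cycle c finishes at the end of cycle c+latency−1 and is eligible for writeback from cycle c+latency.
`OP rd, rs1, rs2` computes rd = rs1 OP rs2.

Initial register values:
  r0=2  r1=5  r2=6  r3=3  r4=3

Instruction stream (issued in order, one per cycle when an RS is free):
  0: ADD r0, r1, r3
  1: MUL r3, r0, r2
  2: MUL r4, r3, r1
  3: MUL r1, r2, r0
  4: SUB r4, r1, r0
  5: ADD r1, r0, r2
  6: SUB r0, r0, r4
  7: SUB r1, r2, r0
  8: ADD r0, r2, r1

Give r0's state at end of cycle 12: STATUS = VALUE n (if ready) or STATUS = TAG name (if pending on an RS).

c1: issue ADD r0<-Add1 | r0:Add1,r1:5,r2:6,r3:3,r4:3
c2: issue MUL r3<-Mul1 | r0:Add1,r1:5,r2:6,r3:Mul1,r4:3
c3: CDB Add1=8; issue MUL r4<-Mul2 | r0:8,r1:5,r2:6,r3:Mul1,r4:Mul2
c4: stall | r0:8,r1:5,r2:6,r3:Mul1,r4:Mul2
c5: stall | r0:8,r1:5,r2:6,r3:Mul1,r4:Mul2
c6: stall | r0:8,r1:5,r2:6,r3:Mul1,r4:Mul2
c7: stall | r0:8,r1:5,r2:6,r3:Mul1,r4:Mul2
c8: CDB Mul1=48; issue MUL r1<-Mul1 | r0:8,r1:Mul1,r2:6,r3:48,r4:Mul2
c9: issue SUB r4<-Add1 | r0:8,r1:Mul1,r2:6,r3:48,r4:Add1
c10: issue ADD r1<-Add2 | r0:8,r1:Add2,r2:6,r3:48,r4:Add1
c11: issue SUB r0<-Add3 | r0:Add3,r1:Add2,r2:6,r3:48,r4:Add1
c12: CDB Add2=14; issue SUB r1<-Add2 | r0:Add3,r1:Add2,r2:6,r3:48,r4:Add1

STATUS = TAG Add3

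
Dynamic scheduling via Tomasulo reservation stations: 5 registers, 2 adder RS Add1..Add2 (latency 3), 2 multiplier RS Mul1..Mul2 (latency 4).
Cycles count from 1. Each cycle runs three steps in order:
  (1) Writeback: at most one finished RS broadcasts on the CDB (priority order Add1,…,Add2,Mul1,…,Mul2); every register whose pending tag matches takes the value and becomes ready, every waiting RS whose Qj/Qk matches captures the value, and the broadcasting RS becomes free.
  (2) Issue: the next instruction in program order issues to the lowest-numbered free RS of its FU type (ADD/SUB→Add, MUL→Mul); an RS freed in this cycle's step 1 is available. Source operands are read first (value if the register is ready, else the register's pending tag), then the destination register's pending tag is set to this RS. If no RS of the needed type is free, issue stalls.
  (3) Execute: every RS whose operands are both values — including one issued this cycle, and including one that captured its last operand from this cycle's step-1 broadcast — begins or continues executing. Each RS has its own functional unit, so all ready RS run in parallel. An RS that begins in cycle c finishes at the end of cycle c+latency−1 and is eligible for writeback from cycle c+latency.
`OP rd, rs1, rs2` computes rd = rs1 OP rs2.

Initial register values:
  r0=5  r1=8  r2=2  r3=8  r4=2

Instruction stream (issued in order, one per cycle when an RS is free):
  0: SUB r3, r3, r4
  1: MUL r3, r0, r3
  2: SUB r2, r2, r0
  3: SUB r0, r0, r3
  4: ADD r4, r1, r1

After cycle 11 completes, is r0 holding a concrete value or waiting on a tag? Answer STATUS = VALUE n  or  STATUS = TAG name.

c1: issue SUB r3<-Add1 | r0:5,r1:8,r2:2,r3:Add1,r4:2
c2: issue MUL r3<-Mul1 | r0:5,r1:8,r2:2,r3:Mul1,r4:2
c3: issue SUB r2<-Add2 | r0:5,r1:8,r2:Add2,r3:Mul1,r4:2
c4: CDB Add1=6; issue SUB r0<-Add1 | r0:Add1,r1:8,r2:Add2,r3:Mul1,r4:2
c5: stall | r0:Add1,r1:8,r2:Add2,r3:Mul1,r4:2
c6: CDB Add2=-3; issue ADD r4<-Add2 | r0:Add1,r1:8,r2:-3,r3:Mul1,r4:Add2
c7: - | r0:Add1,r1:8,r2:-3,r3:Mul1,r4:Add2
c8: CDB Mul1=30 | r0:Add1,r1:8,r2:-3,r3:30,r4:Add2
c9: CDB Add2=16 | r0:Add1,r1:8,r2:-3,r3:30,r4:16
c10: - | r0:Add1,r1:8,r2:-3,r3:30,r4:16
c11: CDB Add1=-25 | r0:-25,r1:8,r2:-3,r3:30,r4:16

STATUS = VALUE -25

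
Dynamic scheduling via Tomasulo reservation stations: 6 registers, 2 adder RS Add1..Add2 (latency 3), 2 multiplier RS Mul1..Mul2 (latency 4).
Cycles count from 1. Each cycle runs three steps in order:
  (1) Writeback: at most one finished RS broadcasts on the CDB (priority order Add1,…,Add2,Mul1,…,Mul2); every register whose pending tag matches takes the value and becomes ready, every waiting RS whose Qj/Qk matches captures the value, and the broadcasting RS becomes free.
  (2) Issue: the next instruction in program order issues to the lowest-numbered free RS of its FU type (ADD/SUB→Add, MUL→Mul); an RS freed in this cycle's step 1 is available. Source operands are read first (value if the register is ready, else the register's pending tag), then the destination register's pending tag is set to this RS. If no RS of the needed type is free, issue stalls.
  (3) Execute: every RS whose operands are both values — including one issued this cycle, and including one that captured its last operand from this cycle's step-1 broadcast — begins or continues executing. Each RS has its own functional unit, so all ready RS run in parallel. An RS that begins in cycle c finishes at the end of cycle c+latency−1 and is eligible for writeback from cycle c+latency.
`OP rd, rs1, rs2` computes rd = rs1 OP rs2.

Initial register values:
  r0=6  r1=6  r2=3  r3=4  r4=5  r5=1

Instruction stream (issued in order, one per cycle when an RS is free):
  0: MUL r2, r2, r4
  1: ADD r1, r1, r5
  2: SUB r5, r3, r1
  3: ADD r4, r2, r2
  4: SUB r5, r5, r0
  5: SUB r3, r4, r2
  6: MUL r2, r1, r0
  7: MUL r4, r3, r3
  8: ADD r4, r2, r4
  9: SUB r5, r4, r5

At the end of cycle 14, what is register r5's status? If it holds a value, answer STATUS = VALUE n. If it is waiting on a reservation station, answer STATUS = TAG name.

cycle 1: issue MUL r2<-Mul1 // r0:6,r1:6,r2:Mul1,r3:4,r4:5,r5:1
cycle 2: issue ADD r1<-Add1 // r0:6,r1:Add1,r2:Mul1,r3:4,r4:5,r5:1
cycle 3: issue SUB r5<-Add2 // r0:6,r1:Add1,r2:Mul1,r3:4,r4:5,r5:Add2
cycle 4: stall // r0:6,r1:Add1,r2:Mul1,r3:4,r4:5,r5:Add2
cycle 5: CDB Add1=7; issue ADD r4<-Add1 // r0:6,r1:7,r2:Mul1,r3:4,r4:Add1,r5:Add2
cycle 6: CDB Mul1=15; stall // r0:6,r1:7,r2:15,r3:4,r4:Add1,r5:Add2
cycle 7: stall // r0:6,r1:7,r2:15,r3:4,r4:Add1,r5:Add2
cycle 8: CDB Add2=-3; issue SUB r5<-Add2 // r0:6,r1:7,r2:15,r3:4,r4:Add1,r5:Add2
cycle 9: CDB Add1=30; issue SUB r3<-Add1 // r0:6,r1:7,r2:15,r3:Add1,r4:30,r5:Add2
cycle 10: issue MUL r2<-Mul1 // r0:6,r1:7,r2:Mul1,r3:Add1,r4:30,r5:Add2
cycle 11: CDB Add2=-9; issue MUL r4<-Mul2 // r0:6,r1:7,r2:Mul1,r3:Add1,r4:Mul2,r5:-9
cycle 12: CDB Add1=15; issue ADD r4<-Add1 // r0:6,r1:7,r2:Mul1,r3:15,r4:Add1,r5:-9
cycle 13: issue SUB r5<-Add2 // r0:6,r1:7,r2:Mul1,r3:15,r4:Add1,r5:Add2
cycle 14: CDB Mul1=42 // r0:6,r1:7,r2:42,r3:15,r4:Add1,r5:Add2

STATUS = TAG Add2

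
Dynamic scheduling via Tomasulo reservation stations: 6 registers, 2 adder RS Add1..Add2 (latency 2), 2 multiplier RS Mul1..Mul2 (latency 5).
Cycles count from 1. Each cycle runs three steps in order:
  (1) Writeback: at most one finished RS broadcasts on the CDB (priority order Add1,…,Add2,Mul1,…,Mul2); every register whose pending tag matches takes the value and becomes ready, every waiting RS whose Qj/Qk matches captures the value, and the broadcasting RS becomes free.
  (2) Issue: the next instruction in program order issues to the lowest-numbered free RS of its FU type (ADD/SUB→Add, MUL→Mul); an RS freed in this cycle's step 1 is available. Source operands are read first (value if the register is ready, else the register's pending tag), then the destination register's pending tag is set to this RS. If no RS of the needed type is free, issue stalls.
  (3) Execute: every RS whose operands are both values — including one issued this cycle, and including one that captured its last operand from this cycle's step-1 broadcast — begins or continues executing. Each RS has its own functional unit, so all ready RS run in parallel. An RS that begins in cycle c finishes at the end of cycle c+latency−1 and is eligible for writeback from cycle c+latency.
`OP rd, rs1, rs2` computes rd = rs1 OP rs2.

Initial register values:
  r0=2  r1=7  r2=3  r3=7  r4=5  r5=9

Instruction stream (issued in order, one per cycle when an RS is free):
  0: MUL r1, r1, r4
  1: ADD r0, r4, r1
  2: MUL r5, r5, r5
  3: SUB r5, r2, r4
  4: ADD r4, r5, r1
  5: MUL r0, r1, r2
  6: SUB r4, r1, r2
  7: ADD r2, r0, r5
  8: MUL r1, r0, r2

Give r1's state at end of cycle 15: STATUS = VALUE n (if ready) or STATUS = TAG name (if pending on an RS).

c1: issue MUL r1<-Mul1 | r0:2,r1:Mul1,r2:3,r3:7,r4:5,r5:9
c2: issue ADD r0<-Add1 | r0:Add1,r1:Mul1,r2:3,r3:7,r4:5,r5:9
c3: issue MUL r5<-Mul2 | r0:Add1,r1:Mul1,r2:3,r3:7,r4:5,r5:Mul2
c4: issue SUB r5<-Add2 | r0:Add1,r1:Mul1,r2:3,r3:7,r4:5,r5:Add2
c5: stall | r0:Add1,r1:Mul1,r2:3,r3:7,r4:5,r5:Add2
c6: CDB Add2=-2; issue ADD r4<-Add2 | r0:Add1,r1:Mul1,r2:3,r3:7,r4:Add2,r5:-2
c7: CDB Mul1=35; issue MUL r0<-Mul1 | r0:Mul1,r1:35,r2:3,r3:7,r4:Add2,r5:-2
c8: CDB Mul2=81; stall | r0:Mul1,r1:35,r2:3,r3:7,r4:Add2,r5:-2
c9: CDB Add1=40; issue SUB r4<-Add1 | r0:Mul1,r1:35,r2:3,r3:7,r4:Add1,r5:-2
c10: CDB Add2=33; issue ADD r2<-Add2 | r0:Mul1,r1:35,r2:Add2,r3:7,r4:Add1,r5:-2
c11: CDB Add1=32; issue MUL r1<-Mul2 | r0:Mul1,r1:Mul2,r2:Add2,r3:7,r4:32,r5:-2
c12: CDB Mul1=105 | r0:105,r1:Mul2,r2:Add2,r3:7,r4:32,r5:-2
c13: - | r0:105,r1:Mul2,r2:Add2,r3:7,r4:32,r5:-2
c14: CDB Add2=103 | r0:105,r1:Mul2,r2:103,r3:7,r4:32,r5:-2
c15: - | r0:105,r1:Mul2,r2:103,r3:7,r4:32,r5:-2

STATUS = TAG Mul2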